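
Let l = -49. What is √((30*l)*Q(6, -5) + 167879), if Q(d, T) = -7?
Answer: √178169 ≈ 422.10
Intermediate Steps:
√((30*l)*Q(6, -5) + 167879) = √((30*(-49))*(-7) + 167879) = √(-1470*(-7) + 167879) = √(10290 + 167879) = √178169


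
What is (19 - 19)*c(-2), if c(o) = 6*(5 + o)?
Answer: 0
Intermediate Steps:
c(o) = 30 + 6*o
(19 - 19)*c(-2) = (19 - 19)*(30 + 6*(-2)) = 0*(30 - 12) = 0*18 = 0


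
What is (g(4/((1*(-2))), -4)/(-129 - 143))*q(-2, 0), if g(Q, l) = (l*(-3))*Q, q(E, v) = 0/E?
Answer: 0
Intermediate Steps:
q(E, v) = 0
g(Q, l) = -3*Q*l (g(Q, l) = (-3*l)*Q = -3*Q*l)
(g(4/((1*(-2))), -4)/(-129 - 143))*q(-2, 0) = ((-3*4/((1*(-2)))*(-4))/(-129 - 143))*0 = (-3*4/(-2)*(-4)/(-272))*0 = (-3*4*(-½)*(-4)*(-1/272))*0 = (-3*(-2)*(-4)*(-1/272))*0 = -24*(-1/272)*0 = (3/34)*0 = 0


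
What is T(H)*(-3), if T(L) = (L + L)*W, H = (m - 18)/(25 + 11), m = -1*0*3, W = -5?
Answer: -15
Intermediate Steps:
m = 0 (m = 0*3 = 0)
H = -½ (H = (0 - 18)/(25 + 11) = -18/36 = -18*1/36 = -½ ≈ -0.50000)
T(L) = -10*L (T(L) = (L + L)*(-5) = (2*L)*(-5) = -10*L)
T(H)*(-3) = -10*(-½)*(-3) = 5*(-3) = -15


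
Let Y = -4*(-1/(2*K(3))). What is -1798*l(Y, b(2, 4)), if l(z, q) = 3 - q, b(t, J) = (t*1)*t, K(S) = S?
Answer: 1798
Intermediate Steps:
b(t, J) = t**2 (b(t, J) = t*t = t**2)
Y = 2/3 (Y = -4/((-2*3)) = -4/(-6) = -4*(-1/6) = 2/3 ≈ 0.66667)
-1798*l(Y, b(2, 4)) = -1798*(3 - 1*2**2) = -1798*(3 - 1*4) = -1798*(3 - 4) = -1798*(-1) = 1798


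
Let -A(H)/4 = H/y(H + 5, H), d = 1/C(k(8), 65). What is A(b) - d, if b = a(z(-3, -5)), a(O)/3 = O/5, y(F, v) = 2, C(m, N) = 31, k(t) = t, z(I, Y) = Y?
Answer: 185/31 ≈ 5.9677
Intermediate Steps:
d = 1/31 ≈ 0.032258
a(O) = 3*O/5 (a(O) = 3*(O/5) = 3*O/5)
b = -3 (b = (⅗)*(-5) = -3)
A(H) = -2*H (A(H) = -4*H/2 = -2*H)
A(b) - d = -2*(-3) - 1*1/31 = 6 - 1/31 = 185/31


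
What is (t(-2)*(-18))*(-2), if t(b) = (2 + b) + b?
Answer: -72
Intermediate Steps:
t(b) = 2 + 2*b
(t(-2)*(-18))*(-2) = ((2 + 2*(-2))*(-18))*(-2) = ((2 - 4)*(-18))*(-2) = -2*(-18)*(-2) = 36*(-2) = -72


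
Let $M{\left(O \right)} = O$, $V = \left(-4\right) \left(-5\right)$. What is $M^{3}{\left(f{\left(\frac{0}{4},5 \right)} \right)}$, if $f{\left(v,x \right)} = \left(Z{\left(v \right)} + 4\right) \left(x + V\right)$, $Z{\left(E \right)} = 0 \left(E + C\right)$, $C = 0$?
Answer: $1000000$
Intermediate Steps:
$V = 20$
$Z{\left(E \right)} = 0$ ($Z{\left(E \right)} = 0 \left(E + 0\right) = 0 E = 0$)
$f{\left(v,x \right)} = 80 + 4 x$ ($f{\left(v,x \right)} = \left(0 + 4\right) \left(x + 20\right) = 4 \left(20 + x\right) = 80 + 4 x$)
$M^{3}{\left(f{\left(\frac{0}{4},5 \right)} \right)} = \left(80 + 4 \cdot 5\right)^{3} = \left(80 + 20\right)^{3} = 100^{3} = 1000000$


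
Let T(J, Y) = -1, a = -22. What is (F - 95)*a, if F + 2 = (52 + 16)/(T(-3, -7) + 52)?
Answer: 6314/3 ≈ 2104.7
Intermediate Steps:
F = -⅔ (F = -2 + (52 + 16)/(-1 + 52) = -2 + 68/51 = -2 + 68*(1/51) = -2 + 4/3 = -⅔ ≈ -0.66667)
(F - 95)*a = (-⅔ - 95)*(-22) = -287/3*(-22) = 6314/3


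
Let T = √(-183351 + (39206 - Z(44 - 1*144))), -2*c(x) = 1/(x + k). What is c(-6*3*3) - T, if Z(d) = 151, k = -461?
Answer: 1/1030 - 2*I*√36074 ≈ 0.00097087 - 379.86*I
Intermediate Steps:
c(x) = -1/(2*(-461 + x)) (c(x) = -1/(2*(x - 461)) = -1/(2*(-461 + x)))
T = 2*I*√36074 (T = √(-183351 + (39206 - 1*151)) = √(-183351 + (39206 - 151)) = √(-183351 + 39055) = √(-144296) = 2*I*√36074 ≈ 379.86*I)
c(-6*3*3) - T = -1/(-922 + 2*(-6*3*3)) - 2*I*√36074 = -1/(-922 + 2*(-18*3)) - 2*I*√36074 = -1/(-922 + 2*(-54)) - 2*I*√36074 = -1/(-922 - 108) - 2*I*√36074 = -1/(-1030) - 2*I*√36074 = -1*(-1/1030) - 2*I*√36074 = 1/1030 - 2*I*√36074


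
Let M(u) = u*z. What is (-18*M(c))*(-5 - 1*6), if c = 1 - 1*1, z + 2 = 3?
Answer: 0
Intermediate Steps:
z = 1 (z = -2 + 3 = 1)
c = 0 (c = 1 - 1 = 0)
M(u) = u (M(u) = u*1 = u)
(-18*M(c))*(-5 - 1*6) = (-18*0)*(-5 - 1*6) = 0*(-5 - 6) = 0*(-11) = 0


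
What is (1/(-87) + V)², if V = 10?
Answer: 755161/7569 ≈ 99.770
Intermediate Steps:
(1/(-87) + V)² = (1/(-87) + 10)² = (-1/87 + 10)² = (869/87)² = 755161/7569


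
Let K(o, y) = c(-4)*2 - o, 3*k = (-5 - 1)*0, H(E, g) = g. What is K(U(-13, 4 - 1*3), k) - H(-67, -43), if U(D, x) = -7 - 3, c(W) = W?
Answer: 45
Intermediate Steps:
U(D, x) = -10
k = 0 (k = ((-5 - 1)*0)/3 = (-6*0)/3 = (1/3)*0 = 0)
K(o, y) = -8 - o (K(o, y) = -4*2 - o = -8 - o)
K(U(-13, 4 - 1*3), k) - H(-67, -43) = (-8 - 1*(-10)) - 1*(-43) = (-8 + 10) + 43 = 2 + 43 = 45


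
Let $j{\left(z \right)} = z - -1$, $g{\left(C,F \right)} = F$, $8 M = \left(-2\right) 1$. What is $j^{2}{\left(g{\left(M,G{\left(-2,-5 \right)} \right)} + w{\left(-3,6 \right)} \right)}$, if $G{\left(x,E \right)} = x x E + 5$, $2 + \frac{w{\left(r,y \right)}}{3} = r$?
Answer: $841$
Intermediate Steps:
$w{\left(r,y \right)} = -6 + 3 r$
$G{\left(x,E \right)} = 5 + E x^{2}$ ($G{\left(x,E \right)} = x^{2} E + 5 = E x^{2} + 5 = 5 + E x^{2}$)
$M = - \frac{1}{4}$ ($M = \frac{\left(-2\right) 1}{8} = \frac{1}{8} \left(-2\right) = - \frac{1}{4} \approx -0.25$)
$j{\left(z \right)} = 1 + z$ ($j{\left(z \right)} = z + 1 = 1 + z$)
$j^{2}{\left(g{\left(M,G{\left(-2,-5 \right)} \right)} + w{\left(-3,6 \right)} \right)} = \left(1 + \left(\left(5 - 5 \left(-2\right)^{2}\right) + \left(-6 + 3 \left(-3\right)\right)\right)\right)^{2} = \left(1 + \left(\left(5 - 20\right) - 15\right)\right)^{2} = \left(1 - 30\right)^{2} = \left(-29\right)^{2} = 841$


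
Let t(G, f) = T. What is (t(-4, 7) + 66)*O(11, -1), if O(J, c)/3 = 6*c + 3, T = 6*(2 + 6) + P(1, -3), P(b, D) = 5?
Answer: -1071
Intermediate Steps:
T = 53 (T = 6*(2 + 6) + 5 = 6*8 + 5 = 48 + 5 = 53)
O(J, c) = 9 + 18*c (O(J, c) = 3*(6*c + 3) = 3*(3 + 6*c) = 9 + 18*c)
t(G, f) = 53
(t(-4, 7) + 66)*O(11, -1) = (53 + 66)*(9 + 18*(-1)) = 119*(9 - 18) = 119*(-9) = -1071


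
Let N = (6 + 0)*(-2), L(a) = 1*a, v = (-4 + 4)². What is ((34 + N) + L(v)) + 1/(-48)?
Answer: 1055/48 ≈ 21.979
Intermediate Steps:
v = 0 (v = 0² = 0)
L(a) = a
N = -12 (N = 6*(-2) = -12)
((34 + N) + L(v)) + 1/(-48) = ((34 - 12) + 0) + 1/(-48) = (22 + 0) - 1/48 = 22 - 1/48 = 1055/48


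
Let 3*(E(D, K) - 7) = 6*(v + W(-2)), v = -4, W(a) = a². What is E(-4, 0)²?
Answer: 49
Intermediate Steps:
E(D, K) = 7 (E(D, K) = 7 + (6*(-4 + (-2)²))/3 = 7 + (6*(-4 + 4))/3 = 7 + (6*0)/3 = 7 + (⅓)*0 = 7 + 0 = 7)
E(-4, 0)² = 7² = 49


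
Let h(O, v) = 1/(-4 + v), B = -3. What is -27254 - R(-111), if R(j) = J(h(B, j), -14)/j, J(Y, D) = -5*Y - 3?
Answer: -69579530/2553 ≈ -27254.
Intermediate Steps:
J(Y, D) = -3 - 5*Y
R(j) = (-3 - 5/(-4 + j))/j
-27254 - R(-111) = -27254 - (7 - 3*(-111))/((-111)*(-4 - 111)) = -27254 - (-1)*(7 + 333)/(111*(-115)) = -27254 - (-1)*(-1)*340/(111*115) = -27254 - 1*68/2553 = -27254 - 68/2553 = -69579530/2553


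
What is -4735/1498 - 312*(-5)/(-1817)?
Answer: -10940375/2721866 ≈ -4.0194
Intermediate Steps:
-4735/1498 - 312*(-5)/(-1817) = -4735*1/1498 + 1560*(-1/1817) = -4735/1498 - 1560/1817 = -10940375/2721866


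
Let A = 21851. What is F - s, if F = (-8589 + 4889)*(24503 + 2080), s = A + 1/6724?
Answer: -661500066525/6724 ≈ -9.8379e+7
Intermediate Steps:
s = 146926125/6724 (s = 21851 + 1/6724 = 146926125/6724 ≈ 21851.)
F = -98357100 (F = -3700*26583 = -98357100)
F - s = -98357100 - 1*146926125/6724 = -98357100 - 146926125/6724 = -661500066525/6724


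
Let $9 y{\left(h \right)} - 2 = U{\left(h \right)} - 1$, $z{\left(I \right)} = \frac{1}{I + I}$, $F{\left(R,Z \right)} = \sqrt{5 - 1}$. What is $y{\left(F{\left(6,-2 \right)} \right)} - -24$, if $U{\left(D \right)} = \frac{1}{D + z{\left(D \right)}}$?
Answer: $\frac{1957}{81} \approx 24.16$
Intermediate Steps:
$F{\left(R,Z \right)} = 2$ ($F{\left(R,Z \right)} = \sqrt{4} = 2$)
$z{\left(I \right)} = \frac{1}{2 I}$
$U{\left(D \right)} = \frac{1}{D + \frac{1}{2 D}}$
$y{\left(h \right)} = \frac{1}{9} + \frac{2 h}{9 \left(1 + 2 h^{2}\right)}$ ($y{\left(h \right)} = \frac{2}{9} + \frac{\frac{2 h}{1 + 2 h^{2}} - 1}{9} = \frac{2}{9} + \frac{-1 + \frac{2 h}{1 + 2 h^{2}}}{9} = \frac{2}{9} + \left(- \frac{1}{9} + \frac{2 h}{9 \left(1 + 2 h^{2}\right)}\right) = \frac{1}{9} + \frac{2 h}{9 \left(1 + 2 h^{2}\right)}$)
$y{\left(F{\left(6,-2 \right)} \right)} - -24 = \frac{1 + 2 \cdot 2 + 2 \cdot 2^{2}}{9 \left(1 + 2 \cdot 2^{2}\right)} - -24 = \frac{1 + 4 + 2 \cdot 4}{9 \left(1 + 2 \cdot 4\right)} + 24 = \frac{1 + 4 + 8}{9 \left(1 + 8\right)} + 24 = \frac{1}{9} \cdot \frac{1}{9} \cdot 13 + 24 = \frac{13}{81} + 24 = \frac{1957}{81}$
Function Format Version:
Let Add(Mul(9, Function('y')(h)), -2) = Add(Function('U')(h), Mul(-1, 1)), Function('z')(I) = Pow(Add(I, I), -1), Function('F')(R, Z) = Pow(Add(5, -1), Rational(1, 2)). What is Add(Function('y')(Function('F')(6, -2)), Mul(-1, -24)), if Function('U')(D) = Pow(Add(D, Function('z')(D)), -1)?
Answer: Rational(1957, 81) ≈ 24.160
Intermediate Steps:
Function('F')(R, Z) = 2 (Function('F')(R, Z) = Pow(4, Rational(1, 2)) = 2)
Function('z')(I) = Mul(Rational(1, 2), Pow(I, -1)) (Function('z')(I) = Pow(Mul(2, I), -1) = Mul(Rational(1, 2), Pow(I, -1)))
Function('U')(D) = Pow(Add(D, Mul(Rational(1, 2), Pow(D, -1))), -1)
Function('y')(h) = Add(Rational(1, 9), Mul(Rational(2, 9), h, Pow(Add(1, Mul(2, Pow(h, 2))), -1))) (Function('y')(h) = Add(Rational(2, 9), Mul(Rational(1, 9), Add(Mul(2, h, Pow(Add(1, Mul(2, Pow(h, 2))), -1)), Mul(-1, 1)))) = Add(Rational(2, 9), Mul(Rational(1, 9), Add(Mul(2, h, Pow(Add(1, Mul(2, Pow(h, 2))), -1)), -1))) = Add(Rational(2, 9), Mul(Rational(1, 9), Add(-1, Mul(2, h, Pow(Add(1, Mul(2, Pow(h, 2))), -1))))) = Add(Rational(2, 9), Add(Rational(-1, 9), Mul(Rational(2, 9), h, Pow(Add(1, Mul(2, Pow(h, 2))), -1)))) = Add(Rational(1, 9), Mul(Rational(2, 9), h, Pow(Add(1, Mul(2, Pow(h, 2))), -1))))
Add(Function('y')(Function('F')(6, -2)), Mul(-1, -24)) = Add(Mul(Rational(1, 9), Pow(Add(1, Mul(2, Pow(2, 2))), -1), Add(1, Mul(2, 2), Mul(2, Pow(2, 2)))), Mul(-1, -24)) = Add(Mul(Rational(1, 9), Pow(Add(1, Mul(2, 4)), -1), Add(1, 4, Mul(2, 4))), 24) = Add(Mul(Rational(1, 9), Pow(Add(1, 8), -1), Add(1, 4, 8)), 24) = Add(Mul(Rational(1, 9), Pow(9, -1), 13), 24) = Add(Mul(Rational(1, 9), Rational(1, 9), 13), 24) = Add(Rational(13, 81), 24) = Rational(1957, 81)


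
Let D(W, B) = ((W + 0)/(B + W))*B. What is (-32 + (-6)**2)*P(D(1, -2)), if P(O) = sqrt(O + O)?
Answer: 8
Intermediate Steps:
D(W, B) = B*W/(B + W) (D(W, B) = (W/(B + W))*B = B*W/(B + W))
P(O) = sqrt(2)*sqrt(O) (P(O) = sqrt(2*O) = sqrt(2)*sqrt(O))
(-32 + (-6)**2)*P(D(1, -2)) = (-32 + (-6)**2)*(sqrt(2)*sqrt(-2*1/(-2 + 1))) = (-32 + 36)*(sqrt(2)*sqrt(-2*1/(-1))) = 4*(sqrt(2)*sqrt(-2*1*(-1))) = 4*(sqrt(2)*sqrt(2)) = 4*2 = 8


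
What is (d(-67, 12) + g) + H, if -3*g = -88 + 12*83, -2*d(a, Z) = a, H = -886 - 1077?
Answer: -13393/6 ≈ -2232.2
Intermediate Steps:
H = -1963
d(a, Z) = -a/2
g = -908/3 (g = -(-88 + 12*83)/3 = -(-88 + 996)/3 = -⅓*908 = -908/3 ≈ -302.67)
(d(-67, 12) + g) + H = (-½*(-67) - 908/3) - 1963 = (67/2 - 908/3) - 1963 = -1615/6 - 1963 = -13393/6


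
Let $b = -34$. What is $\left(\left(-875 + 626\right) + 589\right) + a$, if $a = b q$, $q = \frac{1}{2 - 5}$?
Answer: $\frac{1054}{3} \approx 351.33$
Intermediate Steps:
$q = - \frac{1}{3}$ ($q = \frac{1}{-3} = - \frac{1}{3} \approx -0.33333$)
$a = \frac{34}{3}$ ($a = \left(-34\right) \left(- \frac{1}{3}\right) = \frac{34}{3} \approx 11.333$)
$\left(\left(-875 + 626\right) + 589\right) + a = \left(\left(-875 + 626\right) + 589\right) + \frac{34}{3} = \left(-249 + 589\right) + \frac{34}{3} = 340 + \frac{34}{3} = \frac{1054}{3}$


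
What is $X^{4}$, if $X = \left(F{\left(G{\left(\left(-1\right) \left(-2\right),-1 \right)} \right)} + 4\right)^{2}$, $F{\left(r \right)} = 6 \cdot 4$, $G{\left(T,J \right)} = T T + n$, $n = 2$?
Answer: $377801998336$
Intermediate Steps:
$G{\left(T,J \right)} = 2 + T^{2}$ ($G{\left(T,J \right)} = T T + 2 = T^{2} + 2 = 2 + T^{2}$)
$F{\left(r \right)} = 24$
$X = 784$ ($X = \left(24 + 4\right)^{2} = 28^{2} = 784$)
$X^{4} = 784^{4} = 377801998336$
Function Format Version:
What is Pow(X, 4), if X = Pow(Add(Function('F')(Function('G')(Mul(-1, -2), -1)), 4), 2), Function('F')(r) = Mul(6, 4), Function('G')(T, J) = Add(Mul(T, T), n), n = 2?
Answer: 377801998336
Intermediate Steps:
Function('G')(T, J) = Add(2, Pow(T, 2)) (Function('G')(T, J) = Add(Mul(T, T), 2) = Add(Pow(T, 2), 2) = Add(2, Pow(T, 2)))
Function('F')(r) = 24
X = 784 (X = Pow(Add(24, 4), 2) = Pow(28, 2) = 784)
Pow(X, 4) = Pow(784, 4) = 377801998336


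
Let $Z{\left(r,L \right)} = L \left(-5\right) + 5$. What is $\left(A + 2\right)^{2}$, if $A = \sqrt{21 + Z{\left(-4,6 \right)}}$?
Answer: $8 i \approx 8.0 i$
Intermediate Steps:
$Z{\left(r,L \right)} = 5 - 5 L$ ($Z{\left(r,L \right)} = - 5 L + 5 = 5 - 5 L$)
$A = 2 i$ ($A = \sqrt{21 + \left(5 - 30\right)} = \sqrt{21 - 25} = \sqrt{-4} = 2 i \approx 2.0 i$)
$\left(A + 2\right)^{2} = \left(2 i + 2\right)^{2} = \left(2 + 2 i\right)^{2}$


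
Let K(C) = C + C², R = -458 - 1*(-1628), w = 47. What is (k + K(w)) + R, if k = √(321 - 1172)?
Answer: 3426 + I*√851 ≈ 3426.0 + 29.172*I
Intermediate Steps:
R = 1170 (R = -458 + 1628 = 1170)
k = I*√851 (k = √(-851) = I*√851 ≈ 29.172*I)
(k + K(w)) + R = (I*√851 + 47*(1 + 47)) + 1170 = (I*√851 + 47*48) + 1170 = (I*√851 + 2256) + 1170 = (2256 + I*√851) + 1170 = 3426 + I*√851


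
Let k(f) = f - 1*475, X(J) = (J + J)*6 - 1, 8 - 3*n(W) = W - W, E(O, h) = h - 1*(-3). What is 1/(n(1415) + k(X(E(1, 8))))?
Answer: -3/1024 ≈ -0.0029297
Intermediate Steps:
E(O, h) = 3 + h (E(O, h) = h + 3 = 3 + h)
n(W) = 8/3 (n(W) = 8/3 - (W - W)/3 = 8/3 - ⅓*0 = 8/3 + 0 = 8/3)
X(J) = -1 + 12*J (X(J) = (2*J)*6 - 1 = 12*J - 1 = -1 + 12*J)
k(f) = -475 + f (k(f) = f - 475 = -475 + f)
1/(n(1415) + k(X(E(1, 8)))) = 1/(8/3 + (-475 + (-1 + 12*(3 + 8)))) = 1/(8/3 + (-475 + (-1 + 12*11))) = 1/(8/3 + (-475 + (-1 + 132))) = 1/(8/3 + (-475 + 131)) = 1/(8/3 - 344) = 1/(-1024/3) = -3/1024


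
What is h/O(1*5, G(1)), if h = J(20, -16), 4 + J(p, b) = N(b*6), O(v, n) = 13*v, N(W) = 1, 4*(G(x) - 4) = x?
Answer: -3/65 ≈ -0.046154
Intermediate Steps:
G(x) = 4 + x/4
J(p, b) = -3 (J(p, b) = -4 + 1 = -3)
h = -3
h/O(1*5, G(1)) = -3/(13*(1*5)) = -3/(13*5) = -3/65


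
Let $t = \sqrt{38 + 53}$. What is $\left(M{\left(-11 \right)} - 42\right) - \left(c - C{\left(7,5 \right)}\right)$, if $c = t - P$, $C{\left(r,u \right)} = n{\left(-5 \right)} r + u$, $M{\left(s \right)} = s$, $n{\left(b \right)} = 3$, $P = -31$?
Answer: $-58 - \sqrt{91} \approx -67.539$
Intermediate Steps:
$t = \sqrt{91} \approx 9.5394$
$C{\left(r,u \right)} = u + 3 r$ ($C{\left(r,u \right)} = 3 r + u = u + 3 r$)
$c = 31 + \sqrt{91}$ ($c = \sqrt{91} - -31 = \sqrt{91} + 31 = 31 + \sqrt{91} \approx 40.539$)
$\left(M{\left(-11 \right)} - 42\right) - \left(c - C{\left(7,5 \right)}\right) = \left(-11 - 42\right) - \left(\left(31 + \sqrt{91}\right) - \left(5 + 3 \cdot 7\right)\right) = -53 - \left(\left(31 + \sqrt{91}\right) - \left(5 + 21\right)\right) = -53 - \left(\left(31 + \sqrt{91}\right) - 26\right) = -53 - \left(5 + \sqrt{91}\right) = -58 - \sqrt{91}$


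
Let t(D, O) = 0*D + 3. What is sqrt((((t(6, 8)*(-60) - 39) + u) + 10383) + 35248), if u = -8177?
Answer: sqrt(37235) ≈ 192.96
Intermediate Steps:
t(D, O) = 3 (t(D, O) = 0 + 3 = 3)
sqrt((((t(6, 8)*(-60) - 39) + u) + 10383) + 35248) = sqrt((((3*(-60) - 39) - 8177) + 10383) + 35248) = sqrt((((-180 - 39) - 8177) + 10383) + 35248) = sqrt(((-219 - 8177) + 10383) + 35248) = sqrt((-8396 + 10383) + 35248) = sqrt(1987 + 35248) = sqrt(37235)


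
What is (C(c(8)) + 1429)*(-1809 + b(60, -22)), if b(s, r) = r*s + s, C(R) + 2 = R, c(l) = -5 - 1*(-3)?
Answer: -4373325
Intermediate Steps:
c(l) = -2 (c(l) = -5 + 3 = -2)
C(R) = -2 + R
b(s, r) = s + r*s
(C(c(8)) + 1429)*(-1809 + b(60, -22)) = ((-2 - 2) + 1429)*(-1809 + 60*(1 - 22)) = (-4 + 1429)*(-1809 + 60*(-21)) = 1425*(-1809 - 1260) = 1425*(-3069) = -4373325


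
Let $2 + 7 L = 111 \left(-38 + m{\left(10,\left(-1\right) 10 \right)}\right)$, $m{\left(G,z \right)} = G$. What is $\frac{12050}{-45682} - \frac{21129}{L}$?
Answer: $\frac{3359514673}{71035510} \approx 47.293$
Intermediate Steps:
$L = - \frac{3110}{7}$ ($L = - \frac{2}{7} + \frac{111 \left(-38 + 10\right)}{7} = - \frac{2}{7} + \frac{111 \left(-28\right)}{7} = - \frac{2}{7} + \frac{1}{7} \left(-3108\right) = - \frac{2}{7} - 444 = - \frac{3110}{7} \approx -444.29$)
$\frac{12050}{-45682} - \frac{21129}{L} = \frac{12050}{-45682} - \frac{21129}{- \frac{3110}{7}} = 12050 \left(- \frac{1}{45682}\right) - - \frac{147903}{3110} = - \frac{6025}{22841} + \frac{147903}{3110} = \frac{3359514673}{71035510}$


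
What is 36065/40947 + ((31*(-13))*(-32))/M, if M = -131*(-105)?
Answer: 113791843/62580665 ≈ 1.8183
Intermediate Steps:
M = 13755
36065/40947 + ((31*(-13))*(-32))/M = 36065/40947 + ((31*(-13))*(-32))/13755 = 36065*(1/40947) - 403*(-32)*(1/13755) = 36065/40947 + 12896*(1/13755) = 36065/40947 + 12896/13755 = 113791843/62580665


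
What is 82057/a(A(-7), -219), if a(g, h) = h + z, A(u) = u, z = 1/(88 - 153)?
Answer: -5333705/14236 ≈ -374.66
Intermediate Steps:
z = -1/65 (z = 1/(-65) = -1/65 ≈ -0.015385)
a(g, h) = -1/65 + h (a(g, h) = h - 1/65 = -1/65 + h)
82057/a(A(-7), -219) = 82057/(-1/65 - 219) = 82057/(-14236/65) = 82057*(-65/14236) = -5333705/14236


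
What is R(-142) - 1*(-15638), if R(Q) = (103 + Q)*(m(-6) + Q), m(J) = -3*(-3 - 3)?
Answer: 20474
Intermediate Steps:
m(J) = 18 (m(J) = -3*(-6) = 18)
R(Q) = (18 + Q)*(103 + Q) (R(Q) = (103 + Q)*(18 + Q) = (18 + Q)*(103 + Q))
R(-142) - 1*(-15638) = (1854 + (-142)**2 + 121*(-142)) - 1*(-15638) = (1854 + 20164 - 17182) + 15638 = 4836 + 15638 = 20474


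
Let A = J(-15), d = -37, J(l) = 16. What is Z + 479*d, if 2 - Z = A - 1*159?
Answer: -17578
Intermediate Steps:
A = 16
Z = 145 (Z = 2 - (16 - 1*159) = 2 - (16 - 159) = 2 - 1*(-143) = 2 + 143 = 145)
Z + 479*d = 145 + 479*(-37) = 145 - 17723 = -17578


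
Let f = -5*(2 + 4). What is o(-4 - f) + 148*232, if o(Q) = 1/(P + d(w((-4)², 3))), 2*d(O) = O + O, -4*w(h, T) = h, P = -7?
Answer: 377695/11 ≈ 34336.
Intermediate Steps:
f = -30 (f = -5*6 = -30)
w(h, T) = -h/4
d(O) = O (d(O) = (O + O)/2 = (2*O)/2 = O)
o(Q) = -1/11 (o(Q) = 1/(-7 - ¼*(-4)²) = 1/(-7 - ¼*16) = 1/(-7 - 4) = 1/(-11) = -1/11)
o(-4 - f) + 148*232 = -1/11 + 148*232 = -1/11 + 34336 = 377695/11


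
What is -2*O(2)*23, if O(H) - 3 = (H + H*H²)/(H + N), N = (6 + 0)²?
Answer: -2852/19 ≈ -150.11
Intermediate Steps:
N = 36 (N = 6² = 36)
O(H) = 3 + (H + H³)/(36 + H) (O(H) = 3 + (H + H*H²)/(H + 36) = 3 + (H + H³)/(36 + H))
-2*O(2)*23 = -2*(108 + 2³ + 4*2)/(36 + 2)*23 = -2*(108 + 8 + 8)/38*23 = -124/19*23 = -2852/19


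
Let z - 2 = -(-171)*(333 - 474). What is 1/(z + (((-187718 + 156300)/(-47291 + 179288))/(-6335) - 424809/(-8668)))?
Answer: -28648973220/689294040100837 ≈ -4.1563e-5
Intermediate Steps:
z = -24109 (z = 2 - (-171)*(333 - 474) = 2 - (-171)*(-141) = 2 - 1*24111 = 2 - 24111 = -24109)
1/(z + (((-187718 + 156300)/(-47291 + 179288))/(-6335) - 424809/(-8668))) = 1/(-24109 + (((-187718 + 156300)/(-47291 + 179288))/(-6335) - 424809/(-8668))) = 1/(-24109 + (-31418/131997*(-1/6335) - 424809*(-1/8668))) = 1/(-24109 + (-31418*1/131997*(-1/6335) + 38619/788)) = 1/(-24109 + (-1366/5739*(-1/6335) + 38619/788)) = 1/(-24109 + (1366/36356565 + 38619/788)) = 1/(-24109 + 1404055260143/28648973220) = 1/(-689294040100837/28648973220) = -28648973220/689294040100837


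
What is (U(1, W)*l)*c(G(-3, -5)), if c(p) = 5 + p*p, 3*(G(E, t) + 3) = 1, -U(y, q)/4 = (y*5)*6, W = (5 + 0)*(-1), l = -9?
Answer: 13080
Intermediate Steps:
W = -5 (W = 5*(-1) = -5)
U(y, q) = -120*y (U(y, q) = -4*y*5*6 = -4*5*y*6 = -120*y)
G(E, t) = -8/3 (G(E, t) = -3 + (⅓)*1 = -3 + ⅓ = -8/3)
c(p) = 5 + p²
(U(1, W)*l)*c(G(-3, -5)) = (-120*1*(-9))*(5 + (-8/3)²) = (-120*(-9))*(5 + 64/9) = 1080*(109/9) = 13080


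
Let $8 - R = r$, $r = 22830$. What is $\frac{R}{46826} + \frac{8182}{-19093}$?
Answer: $- \frac{409435389}{447024409} \approx -0.91591$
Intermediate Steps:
$R = -22822$ ($R = 8 - 22830 = -22822$)
$\frac{R}{46826} + \frac{8182}{-19093} = - \frac{22822}{46826} + \frac{8182}{-19093} = \left(-22822\right) \frac{1}{46826} + 8182 \left(- \frac{1}{19093}\right) = - \frac{11411}{23413} - \frac{8182}{19093} = - \frac{409435389}{447024409}$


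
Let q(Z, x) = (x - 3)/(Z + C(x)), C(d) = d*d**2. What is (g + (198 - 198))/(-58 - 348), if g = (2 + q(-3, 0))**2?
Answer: -9/406 ≈ -0.022167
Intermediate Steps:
C(d) = d**3
q(Z, x) = (-3 + x)/(Z + x**3) (q(Z, x) = (x - 3)/(Z + x**3) = (-3 + x)/(Z + x**3))
g = 9 (g = (2 + (-3 + 0)/(-3 + 0**3))**2 = (2 - 3/(-3 + 0))**2 = (2 - 3/(-3))**2 = (2 - 1/3*(-3))**2 = (2 + 1)**2 = 3**2 = 9)
(g + (198 - 198))/(-58 - 348) = (9 + (198 - 198))/(-58 - 348) = (9 + 0)/(-406) = 9*(-1/406) = -9/406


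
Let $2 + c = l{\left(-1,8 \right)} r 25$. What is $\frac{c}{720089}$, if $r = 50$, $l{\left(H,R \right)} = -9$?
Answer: $- \frac{11252}{720089} \approx -0.015626$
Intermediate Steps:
$c = -11252$ ($c = -2 + \left(-9\right) 50 \cdot 25 = -2 - 11250 = -11252$)
$\frac{c}{720089} = - \frac{11252}{720089}$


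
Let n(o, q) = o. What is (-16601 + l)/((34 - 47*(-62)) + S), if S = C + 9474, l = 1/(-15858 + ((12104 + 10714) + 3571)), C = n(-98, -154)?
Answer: -87412565/64892022 ≈ -1.3470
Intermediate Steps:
C = -98
l = 1/10531 (l = 1/(-15858 + (22818 + 3571)) = 1/(-15858 + 26389) = 1/10531 ≈ 9.4958e-5)
S = 9376 (S = -98 + 9474 = 9376)
(-16601 + l)/((34 - 47*(-62)) + S) = (-16601 + 1/10531)/((34 - 47*(-62)) + 9376) = -174825130/(10531*((34 + 2914) + 9376)) = -174825130/(10531*(2948 + 9376)) = -174825130/10531/12324 = -174825130/10531*1/12324 = -87412565/64892022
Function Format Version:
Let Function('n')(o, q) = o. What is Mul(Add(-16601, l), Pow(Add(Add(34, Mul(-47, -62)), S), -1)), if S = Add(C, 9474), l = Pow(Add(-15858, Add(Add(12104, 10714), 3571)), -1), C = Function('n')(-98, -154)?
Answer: Rational(-87412565, 64892022) ≈ -1.3470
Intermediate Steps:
C = -98
l = Rational(1, 10531) (l = Pow(Add(-15858, Add(22818, 3571)), -1) = Pow(Add(-15858, 26389), -1) = Pow(10531, -1) = Rational(1, 10531) ≈ 9.4958e-5)
S = 9376 (S = Add(-98, 9474) = 9376)
Mul(Add(-16601, l), Pow(Add(Add(34, Mul(-47, -62)), S), -1)) = Mul(Add(-16601, Rational(1, 10531)), Pow(Add(Add(34, Mul(-47, -62)), 9376), -1)) = Mul(Rational(-174825130, 10531), Pow(Add(Add(34, 2914), 9376), -1)) = Mul(Rational(-174825130, 10531), Pow(Add(2948, 9376), -1)) = Mul(Rational(-174825130, 10531), Pow(12324, -1)) = Mul(Rational(-174825130, 10531), Rational(1, 12324)) = Rational(-87412565, 64892022)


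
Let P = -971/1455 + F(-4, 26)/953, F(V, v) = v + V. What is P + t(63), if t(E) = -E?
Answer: -88250098/1386615 ≈ -63.644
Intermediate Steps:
F(V, v) = V + v
P = -893353/1386615 (P = -971/1455 + (-4 + 26)/953 = -971*1/1455 + 22*(1/953) = -971/1455 + 22/953 = -893353/1386615 ≈ -0.64427)
P + t(63) = -893353/1386615 - 1*63 = -893353/1386615 - 63 = -88250098/1386615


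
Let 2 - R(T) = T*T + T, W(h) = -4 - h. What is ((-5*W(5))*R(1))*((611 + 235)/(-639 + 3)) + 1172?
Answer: 1172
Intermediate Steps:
R(T) = 2 - T - T² (R(T) = 2 - (T*T + T) = 2 - (T² + T) = 2 - (T + T²) = 2 + (-T - T²) = 2 - T - T²)
((-5*W(5))*R(1))*((611 + 235)/(-639 + 3)) + 1172 = ((-5*(-4 - 1*5))*(2 - 1*1 - 1*1²))*((611 + 235)/(-639 + 3)) + 1172 = ((-5*(-4 - 5))*(2 - 1 - 1*1))*(846/(-636)) + 1172 = ((-5*(-9))*(2 - 1 - 1))*(846*(-1/636)) + 1172 = (45*0)*(-141/106) + 1172 = 0*(-141/106) + 1172 = 0 + 1172 = 1172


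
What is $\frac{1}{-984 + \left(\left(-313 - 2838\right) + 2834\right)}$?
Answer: $- \frac{1}{1301} \approx -0.00076864$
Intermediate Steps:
$\frac{1}{-984 + \left(\left(-313 - 2838\right) + 2834\right)} = \frac{1}{-984 + \left(-3151 + 2834\right)} = \frac{1}{-984 - 317} = \frac{1}{-1301} = - \frac{1}{1301}$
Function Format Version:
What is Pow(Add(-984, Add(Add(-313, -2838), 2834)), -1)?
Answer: Rational(-1, 1301) ≈ -0.00076864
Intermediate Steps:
Pow(Add(-984, Add(Add(-313, -2838), 2834)), -1) = Pow(Add(-984, Add(-3151, 2834)), -1) = Pow(Add(-984, -317), -1) = Pow(-1301, -1) = Rational(-1, 1301)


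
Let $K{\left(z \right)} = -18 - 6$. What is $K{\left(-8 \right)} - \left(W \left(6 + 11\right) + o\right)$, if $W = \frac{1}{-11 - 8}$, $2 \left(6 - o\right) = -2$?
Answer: $- \frac{572}{19} \approx -30.105$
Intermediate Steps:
$o = 7$ ($o = 6 - -1 = 6 + 1 = 7$)
$W = - \frac{1}{19}$ ($W = \frac{1}{-19} = - \frac{1}{19} \approx -0.052632$)
$K{\left(z \right)} = -24$
$K{\left(-8 \right)} - \left(W \left(6 + 11\right) + o\right) = -24 - \left(- \frac{6 + 11}{19} + 7\right) = -24 - \left(\left(- \frac{1}{19}\right) 17 + 7\right) = -24 - \left(- \frac{17}{19} + 7\right) = -24 - \frac{116}{19} = - \frac{572}{19}$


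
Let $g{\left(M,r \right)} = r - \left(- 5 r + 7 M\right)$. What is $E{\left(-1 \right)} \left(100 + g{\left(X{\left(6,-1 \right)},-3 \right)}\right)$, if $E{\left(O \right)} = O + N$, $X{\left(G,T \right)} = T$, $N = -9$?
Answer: $-890$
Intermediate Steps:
$E{\left(O \right)} = -9 + O$ ($E{\left(O \right)} = O - 9 = -9 + O$)
$g{\left(M,r \right)} = - 7 M + 6 r$
$E{\left(-1 \right)} \left(100 + g{\left(X{\left(6,-1 \right)},-3 \right)}\right) = \left(-9 - 1\right) \left(100 + \left(\left(-7\right) \left(-1\right) + 6 \left(-3\right)\right)\right) = - 10 \left(100 + \left(7 - 18\right)\right) = - 10 \left(100 - 11\right) = \left(-10\right) 89 = -890$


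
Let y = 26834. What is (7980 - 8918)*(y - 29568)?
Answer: 2564492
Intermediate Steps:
(7980 - 8918)*(y - 29568) = (7980 - 8918)*(26834 - 29568) = -938*(-2734) = 2564492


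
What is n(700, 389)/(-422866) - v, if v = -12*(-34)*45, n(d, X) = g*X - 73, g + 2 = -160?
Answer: -7763756669/422866 ≈ -18360.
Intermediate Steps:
g = -162 (g = -2 - 160 = -162)
n(d, X) = -73 - 162*X (n(d, X) = -162*X - 73 = -73 - 162*X)
v = 18360 (v = 408*45 = 18360)
n(700, 389)/(-422866) - v = (-73 - 162*389)/(-422866) - 1*18360 = (-73 - 63018)*(-1/422866) - 18360 = -63091*(-1/422866) - 18360 = 63091/422866 - 18360 = -7763756669/422866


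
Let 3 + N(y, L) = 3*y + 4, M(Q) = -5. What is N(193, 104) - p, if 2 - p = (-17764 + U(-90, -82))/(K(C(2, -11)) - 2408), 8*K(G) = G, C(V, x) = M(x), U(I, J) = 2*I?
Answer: 11281034/19269 ≈ 585.45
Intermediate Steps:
C(V, x) = -5
K(G) = G/8
N(y, L) = 1 + 3*y (N(y, L) = -3 + (3*y + 4) = -3 + (4 + 3*y) = 1 + 3*y)
p = -105014/19269 (p = 2 - (-17764 + 2*(-90))/((⅛)*(-5) - 2408) = 2 - (-17764 - 180)/(-5/8 - 2408) = 2 - (-17944)/(-19269/8) = 2 - (-17944)*(-8)/19269 = 2 - 1*143552/19269 = 2 - 143552/19269 = -105014/19269 ≈ -5.4499)
N(193, 104) - p = (1 + 3*193) - 1*(-105014/19269) = (1 + 579) + 105014/19269 = 580 + 105014/19269 = 11281034/19269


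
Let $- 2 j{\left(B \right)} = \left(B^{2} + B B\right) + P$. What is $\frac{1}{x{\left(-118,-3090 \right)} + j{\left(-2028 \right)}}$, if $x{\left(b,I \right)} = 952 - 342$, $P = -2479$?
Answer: $- \frac{2}{8221869} \approx -2.4325 \cdot 10^{-7}$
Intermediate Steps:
$j{\left(B \right)} = \frac{2479}{2} - B^{2}$ ($j{\left(B \right)} = - \frac{\left(B^{2} + B B\right) - 2479}{2} = - \frac{\left(B^{2} + B^{2}\right) - 2479}{2} = - \frac{2 B^{2} - 2479}{2} = - \frac{-2479 + 2 B^{2}}{2} = \frac{2479}{2} - B^{2}$)
$x{\left(b,I \right)} = 610$
$\frac{1}{x{\left(-118,-3090 \right)} + j{\left(-2028 \right)}} = \frac{1}{610 + \left(\frac{2479}{2} - \left(-2028\right)^{2}\right)} = \frac{1}{610 + \left(\frac{2479}{2} - 4112784\right)} = \frac{1}{610 - \frac{8223089}{2}} = \frac{1}{- \frac{8221869}{2}} = - \frac{2}{8221869}$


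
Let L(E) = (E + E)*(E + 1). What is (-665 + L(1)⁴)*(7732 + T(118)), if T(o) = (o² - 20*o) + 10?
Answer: -7896154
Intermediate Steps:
T(o) = 10 + o² - 20*o
L(E) = 2*E*(1 + E) (L(E) = (2*E)*(1 + E) = 2*E*(1 + E))
(-665 + L(1)⁴)*(7732 + T(118)) = (-665 + (2*1*(1 + 1))⁴)*(7732 + (10 + 118² - 20*118)) = (-665 + (2*1*2)⁴)*(7732 + (10 + 13924 - 2360)) = (-665 + 4⁴)*(7732 + 11574) = (-665 + 256)*19306 = -409*19306 = -7896154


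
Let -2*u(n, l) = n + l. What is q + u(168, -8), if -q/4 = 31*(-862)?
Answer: 106808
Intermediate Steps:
q = 106888 (q = -124*(-862) = -4*(-26722) = 106888)
u(n, l) = -l/2 - n/2 (u(n, l) = -(n + l)/2 = -(l + n)/2 = -l/2 - n/2)
q + u(168, -8) = 106888 + (-½*(-8) - ½*168) = 106888 + (4 - 84) = 106888 - 80 = 106808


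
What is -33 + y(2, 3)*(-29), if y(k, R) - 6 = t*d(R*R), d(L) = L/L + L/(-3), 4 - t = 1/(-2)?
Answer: 54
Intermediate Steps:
t = 9/2 (t = 4 - 1/(-2) = 4 - 1*(-1/2) = 4 + 1/2 = 9/2 ≈ 4.5000)
d(L) = 1 - L/3 (d(L) = 1 + L*(-1/3) = 1 - L/3)
y(k, R) = 21/2 - 3*R**2/2 (y(k, R) = 6 + 9*(1 - R*R/3)/2 = 6 + 9*(1 - R**2/3)/2 = 6 + (9/2 - 3*R**2/2) = 21/2 - 3*R**2/2)
-33 + y(2, 3)*(-29) = -33 + (21/2 - 3/2*3**2)*(-29) = -33 + (21/2 - 3/2*9)*(-29) = -33 + (21/2 - 27/2)*(-29) = -33 - 3*(-29) = -33 + 87 = 54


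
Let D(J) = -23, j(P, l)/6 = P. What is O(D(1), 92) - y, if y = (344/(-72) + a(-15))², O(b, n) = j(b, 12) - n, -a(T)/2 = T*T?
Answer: -16771279/81 ≈ -2.0705e+5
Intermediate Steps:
j(P, l) = 6*P
a(T) = -2*T² (a(T) = -2*T*T = -2*T²)
O(b, n) = -n + 6*b (O(b, n) = 6*b - n = -n + 6*b)
y = 16752649/81 (y = (344/(-72) - 2*(-15)²)² = (344*(-1/72) - 2*225)² = (-43/9 - 450)² = (-4093/9)² = 16752649/81 ≈ 2.0682e+5)
O(D(1), 92) - y = (-1*92 + 6*(-23)) - 1*16752649/81 = (-92 - 138) - 16752649/81 = -230 - 16752649/81 = -16771279/81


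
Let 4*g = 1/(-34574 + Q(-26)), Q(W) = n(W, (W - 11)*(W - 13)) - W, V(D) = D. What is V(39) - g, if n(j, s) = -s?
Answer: 5614597/143964 ≈ 39.000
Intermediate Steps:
Q(W) = -W - (-13 + W)*(-11 + W) (Q(W) = -(W - 11)*(W - 13) - W = -(-11 + W)*(-13 + W) - W = -(-13 + W)*(-11 + W) - W = -W - (-13 + W)*(-11 + W))
g = -1/143964 (g = 1/(4*(-34574 + (-143 - 1*(-26)² + 23*(-26)))) = 1/(4*(-34574 + (-143 - 1*676 - 598))) = 1/(4*(-34574 + (-143 - 676 - 598))) = 1/(4*(-34574 - 1417)) = (¼)/(-35991) = (¼)*(-1/35991) = -1/143964 ≈ -6.9462e-6)
V(39) - g = 39 - 1*(-1/143964) = 39 + 1/143964 = 5614597/143964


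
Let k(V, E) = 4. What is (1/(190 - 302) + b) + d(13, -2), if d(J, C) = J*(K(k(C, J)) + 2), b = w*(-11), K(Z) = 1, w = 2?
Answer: 1903/112 ≈ 16.991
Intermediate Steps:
b = -22 (b = 2*(-11) = -22)
d(J, C) = 3*J (d(J, C) = J*(1 + 2) = J*3 = 3*J)
(1/(190 - 302) + b) + d(13, -2) = (1/(190 - 302) - 22) + 3*13 = (1/(-112) - 22) + 39 = (-1/112 - 22) + 39 = -2465/112 + 39 = 1903/112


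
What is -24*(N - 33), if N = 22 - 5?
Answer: 384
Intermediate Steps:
N = 17
-24*(N - 33) = -24*(17 - 33) = -24*(-16) = 384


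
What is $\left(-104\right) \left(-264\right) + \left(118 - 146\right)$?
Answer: $27428$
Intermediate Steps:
$\left(-104\right) \left(-264\right) + \left(118 - 146\right) = 27456 - 28 = 27428$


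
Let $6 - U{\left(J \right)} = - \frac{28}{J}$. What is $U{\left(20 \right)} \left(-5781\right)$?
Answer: $- \frac{213897}{5} \approx -42779.0$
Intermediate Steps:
$U{\left(J \right)} = 6 + \frac{28}{J}$ ($U{\left(J \right)} = 6 - - \frac{28}{J} = 6 + \frac{28}{J}$)
$U{\left(20 \right)} \left(-5781\right) = \left(6 + \frac{28}{20}\right) \left(-5781\right) = \left(6 + 28 \cdot \frac{1}{20}\right) \left(-5781\right) = \left(6 + \frac{7}{5}\right) \left(-5781\right) = \frac{37}{5} \left(-5781\right) = - \frac{213897}{5}$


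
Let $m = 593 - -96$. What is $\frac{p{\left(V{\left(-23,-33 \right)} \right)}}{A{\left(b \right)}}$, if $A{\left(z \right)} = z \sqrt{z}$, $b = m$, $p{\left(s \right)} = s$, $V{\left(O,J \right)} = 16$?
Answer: $\frac{16 \sqrt{689}}{474721} \approx 0.00088469$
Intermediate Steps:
$m = 689$ ($m = 593 + 96 = 689$)
$b = 689$
$A{\left(z \right)} = z^{\frac{3}{2}}$
$\frac{p{\left(V{\left(-23,-33 \right)} \right)}}{A{\left(b \right)}} = \frac{16}{689^{\frac{3}{2}}} = \frac{16}{689 \sqrt{689}} = 16 \frac{\sqrt{689}}{474721} = \frac{16 \sqrt{689}}{474721}$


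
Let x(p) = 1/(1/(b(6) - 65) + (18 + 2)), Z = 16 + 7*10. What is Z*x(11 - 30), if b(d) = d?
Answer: 5074/1179 ≈ 4.3036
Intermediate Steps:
Z = 86 (Z = 16 + 70 = 86)
x(p) = 59/1179 (x(p) = 1/(1/(6 - 65) + (18 + 2)) = 1/(1/(-59) + 20) = 1/(-1/59 + 20) = 1/(1179/59) = 59/1179)
Z*x(11 - 30) = 86*(59/1179) = 5074/1179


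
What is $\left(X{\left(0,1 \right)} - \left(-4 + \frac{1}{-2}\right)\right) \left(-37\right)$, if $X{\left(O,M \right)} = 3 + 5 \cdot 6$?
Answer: $- \frac{2775}{2} \approx -1387.5$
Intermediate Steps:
$X{\left(O,M \right)} = 33$ ($X{\left(O,M \right)} = 3 + 30 = 33$)
$\left(X{\left(0,1 \right)} - \left(-4 + \frac{1}{-2}\right)\right) \left(-37\right) = \left(33 - \left(-4 + \frac{1}{-2}\right)\right) \left(-37\right) = \left(33 - \left(-4 - \frac{1}{2}\right)\right) \left(-37\right) = \left(33 - - \frac{9}{2}\right) \left(-37\right) = \left(33 + \frac{9}{2}\right) \left(-37\right) = \frac{75}{2} \left(-37\right) = - \frac{2775}{2}$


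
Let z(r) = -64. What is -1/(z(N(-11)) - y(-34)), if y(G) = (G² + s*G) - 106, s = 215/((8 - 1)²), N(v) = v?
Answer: 49/47276 ≈ 0.0010365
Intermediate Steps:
s = 215/49 (s = 215/(7²) = 215/49 ≈ 4.3878)
y(G) = -106 + G² + 215*G/49 (y(G) = (G² + 215*G/49) - 106 = -106 + G² + 215*G/49)
-1/(z(N(-11)) - y(-34)) = -1/(-64 - (-106 + (-34)² + (215/49)*(-34))) = -1/(-64 - (-106 + 1156 - 7310/49)) = -1/(-64 - 1*44140/49) = -1/(-64 - 44140/49) = -1/(-47276/49) = -1*(-49/47276) = 49/47276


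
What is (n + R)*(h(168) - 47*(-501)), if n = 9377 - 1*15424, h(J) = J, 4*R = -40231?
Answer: -1527696585/4 ≈ -3.8192e+8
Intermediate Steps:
R = -40231/4 (R = (1/4)*(-40231) = -40231/4 ≈ -10058.)
n = -6047 (n = 9377 - 15424 = -6047)
(n + R)*(h(168) - 47*(-501)) = (-6047 - 40231/4)*(168 - 47*(-501)) = -64419*(168 + 23547)/4 = -64419/4*23715 = -1527696585/4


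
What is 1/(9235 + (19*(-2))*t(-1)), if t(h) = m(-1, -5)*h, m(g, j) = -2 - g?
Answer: 1/9197 ≈ 0.00010873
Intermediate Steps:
t(h) = -h (t(h) = (-2 - 1*(-1))*h = (-2 + 1)*h = -h)
1/(9235 + (19*(-2))*t(-1)) = 1/(9235 + (19*(-2))*(-1*(-1))) = 1/(9235 - 38*1) = 1/(9235 - 38) = 1/9197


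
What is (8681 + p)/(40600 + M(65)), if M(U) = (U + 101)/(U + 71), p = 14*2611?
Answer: 3075980/2760883 ≈ 1.1141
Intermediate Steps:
p = 36554
M(U) = (101 + U)/(71 + U)
(8681 + p)/(40600 + M(65)) = (8681 + 36554)/(40600 + (101 + 65)/(71 + 65)) = 45235/(40600 + 166/136) = 45235/(40600 + (1/136)*166) = 45235/(40600 + 83/68) = 45235/(2760883/68) = 45235*(68/2760883) = 3075980/2760883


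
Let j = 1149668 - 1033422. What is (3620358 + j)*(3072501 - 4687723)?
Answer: -6035444986088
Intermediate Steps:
j = 116246
(3620358 + j)*(3072501 - 4687723) = (3620358 + 116246)*(3072501 - 4687723) = 3736604*(-1615222) = -6035444986088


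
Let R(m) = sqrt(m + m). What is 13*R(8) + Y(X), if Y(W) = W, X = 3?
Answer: 55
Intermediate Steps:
R(m) = sqrt(2)*sqrt(m) (R(m) = sqrt(2*m) = sqrt(2)*sqrt(m))
13*R(8) + Y(X) = 13*(sqrt(2)*sqrt(8)) + 3 = 13*(sqrt(2)*(2*sqrt(2))) + 3 = 13*4 + 3 = 52 + 3 = 55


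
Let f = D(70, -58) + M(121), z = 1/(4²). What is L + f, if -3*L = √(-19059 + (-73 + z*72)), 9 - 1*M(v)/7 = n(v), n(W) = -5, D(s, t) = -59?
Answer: 39 - I*√76510/6 ≈ 39.0 - 46.101*I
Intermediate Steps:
z = 1/16 ≈ 0.062500
M(v) = 98 (M(v) = 63 - 7*(-5) = 63 + 35 = 98)
L = -I*√76510/6 (L = -√(-19059 + (-73 + (1/16)*72))/3 = -√(-19059 + (-73 + 9/2))/3 = -√(-19059 - 137/2)/3 = -I*√76510/6 ≈ -46.101*I)
f = 39 (f = -59 + 98 = 39)
L + f = -I*√76510/6 + 39 = 39 - I*√76510/6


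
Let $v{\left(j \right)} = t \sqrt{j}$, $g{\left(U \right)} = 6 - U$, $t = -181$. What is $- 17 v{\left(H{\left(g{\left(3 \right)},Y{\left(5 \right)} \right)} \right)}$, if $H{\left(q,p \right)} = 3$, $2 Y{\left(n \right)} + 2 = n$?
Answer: $3077 \sqrt{3} \approx 5329.5$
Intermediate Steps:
$Y{\left(n \right)} = -1 + \frac{n}{2}$
$v{\left(j \right)} = - 181 \sqrt{j}$
$- 17 v{\left(H{\left(g{\left(3 \right)},Y{\left(5 \right)} \right)} \right)} = - 17 \left(- 181 \sqrt{3}\right) = 3077 \sqrt{3}$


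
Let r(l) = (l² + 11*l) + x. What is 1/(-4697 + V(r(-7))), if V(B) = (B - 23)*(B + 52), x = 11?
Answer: -1/6097 ≈ -0.00016401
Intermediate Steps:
r(l) = 11 + l² + 11*l (r(l) = (l² + 11*l) + 11 = 11 + l² + 11*l)
V(B) = (-23 + B)*(52 + B)
1/(-4697 + V(r(-7))) = 1/(-4697 + (-1196 + (11 + (-7)² + 11*(-7))² + 29*(11 + (-7)² + 11*(-7)))) = 1/(-4697 + (-1196 + (11 + 49 - 77)² + 29*(11 + 49 - 77))) = 1/(-4697 + (-1196 + (-17)² + 29*(-17))) = 1/(-4697 + (-1196 + 289 - 493)) = 1/(-4697 - 1400) = 1/(-6097) = -1/6097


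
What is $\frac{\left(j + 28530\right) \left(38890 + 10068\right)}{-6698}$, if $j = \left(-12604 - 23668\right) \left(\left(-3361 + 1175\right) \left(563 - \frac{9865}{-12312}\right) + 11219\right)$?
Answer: $- \frac{1668817484823090238}{5154111} \approx -3.2378 \cdot 10^{11}$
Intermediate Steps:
$j = \frac{68173389844652}{1539}$ ($j = - 36272 \left(- 2186 \left(563 - - \frac{9865}{12312}\right) + 11219\right) = - 36272 \left(- 2186 \left(563 + \frac{9865}{12312}\right) + 11219\right) = - 36272 \left(\left(-2186\right) \frac{6941521}{12312} + 11219\right) = - 36272 \left(- \frac{7587082453}{6156} + 11219\right) = \left(-36272\right) \left(- \frac{7518018289}{6156}\right) = \frac{68173389844652}{1539} \approx 4.4297 \cdot 10^{10}$)
$\frac{\left(j + 28530\right) \left(38890 + 10068\right)}{-6698} = \frac{\left(\frac{68173389844652}{1539} + 28530\right) \left(38890 + 10068\right)}{-6698} = \frac{68173433752322}{1539} \cdot 48958 \left(- \frac{1}{6698}\right) = \frac{3337634969646180476}{1539} \left(- \frac{1}{6698}\right) = - \frac{1668817484823090238}{5154111}$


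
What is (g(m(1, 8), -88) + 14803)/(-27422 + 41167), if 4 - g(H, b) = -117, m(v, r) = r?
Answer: 14924/13745 ≈ 1.0858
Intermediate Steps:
g(H, b) = 121 (g(H, b) = 4 - 1*(-117) = 4 + 117 = 121)
(g(m(1, 8), -88) + 14803)/(-27422 + 41167) = (121 + 14803)/(-27422 + 41167) = 14924/13745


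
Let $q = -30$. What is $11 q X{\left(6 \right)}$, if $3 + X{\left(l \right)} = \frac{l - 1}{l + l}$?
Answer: $\frac{1705}{2} \approx 852.5$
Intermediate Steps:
$X{\left(l \right)} = -3 + \frac{-1 + l}{2 l}$ ($X{\left(l \right)} = -3 + \frac{l - 1}{l + l} = -3 + \frac{-1 + l}{2 l}$)
$11 q X{\left(6 \right)} = 11 \left(-30\right) \frac{-1 - 30}{2 \cdot 6} = - 330 \cdot \frac{1}{2} \cdot \frac{1}{6} \left(-1 - 30\right) = - 330 \cdot \frac{1}{2} \cdot \frac{1}{6} \left(-31\right) = \left(-330\right) \left(- \frac{31}{12}\right) = \frac{1705}{2}$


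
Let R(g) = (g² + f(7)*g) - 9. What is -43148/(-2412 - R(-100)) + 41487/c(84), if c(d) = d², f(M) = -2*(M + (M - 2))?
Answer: 306194783/34816656 ≈ 8.7945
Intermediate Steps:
f(M) = 4 - 4*M (f(M) = -2*(M + (-2 + M)) = -2*(-2 + 2*M) = 4 - 4*M)
R(g) = -9 + g² - 24*g (R(g) = (g² + (4 - 4*7)*g) - 9 = (g² + (4 - 28)*g) - 9 = (g² - 24*g) - 9 = -9 + g² - 24*g)
-43148/(-2412 - R(-100)) + 41487/c(84) = -43148/(-2412 - (-9 + (-100)² - 24*(-100))) + 41487/(84²) = -43148/(-2412 - (-9 + 10000 + 2400)) + 41487/7056 = -43148/(-2412 - 1*12391) + 41487*(1/7056) = -43148/(-2412 - 12391) + 13829/2352 = -43148/(-14803) + 13829/2352 = -43148*(-1/14803) + 13829/2352 = 43148/14803 + 13829/2352 = 306194783/34816656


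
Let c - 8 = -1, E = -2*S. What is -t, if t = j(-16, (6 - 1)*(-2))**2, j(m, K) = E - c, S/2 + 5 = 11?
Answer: -961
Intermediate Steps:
S = 12 (S = -10 + 2*11 = -10 + 22 = 12)
E = -24 (E = -2*12 = -24)
c = 7 (c = 8 - 1 = 7)
j(m, K) = -31 (j(m, K) = -24 - 1*7 = -24 - 7 = -31)
t = 961 (t = (-31)**2 = 961)
-t = -1*961 = -961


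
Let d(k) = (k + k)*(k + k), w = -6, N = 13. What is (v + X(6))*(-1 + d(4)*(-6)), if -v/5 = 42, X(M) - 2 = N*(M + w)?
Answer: 80080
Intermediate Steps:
d(k) = 4*k² (d(k) = (2*k)*(2*k) = 4*k²)
X(M) = -76 + 13*M (X(M) = 2 + 13*(M - 6) = 2 + 13*(-6 + M) = 2 + (-78 + 13*M) = -76 + 13*M)
v = -210 (v = -5*42 = -210)
(v + X(6))*(-1 + d(4)*(-6)) = (-210 + (-76 + 13*6))*(-1 + (4*4²)*(-6)) = (-210 + (-76 + 78))*(-1 + (4*16)*(-6)) = (-210 + 2)*(-1 + 64*(-6)) = -208*(-1 - 384) = -208*(-385) = 80080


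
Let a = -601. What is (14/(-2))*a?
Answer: 4207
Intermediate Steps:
(14/(-2))*a = (14/(-2))*(-601) = (14*(-½))*(-601) = -7*(-601) = 4207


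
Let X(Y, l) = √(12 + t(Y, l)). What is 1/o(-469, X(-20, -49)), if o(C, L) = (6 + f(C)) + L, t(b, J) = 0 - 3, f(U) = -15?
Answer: -⅙ ≈ -0.16667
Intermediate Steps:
t(b, J) = -3
X(Y, l) = 3 (X(Y, l) = √(12 - 3) = √9 = 3)
o(C, L) = -9 + L (o(C, L) = (6 - 15) + L = -9 + L)
1/o(-469, X(-20, -49)) = 1/(-9 + 3) = 1/(-6) = -⅙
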